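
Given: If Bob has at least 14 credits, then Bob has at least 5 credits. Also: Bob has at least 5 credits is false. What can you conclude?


Modus tollens: P → Q, ¬Q ⊢ ¬P
P: Bob has at least 14 credits
Q: Bob has at least 5 credits
We have P → Q and Q is false.
By modus tollens, P must be false.

It is not the case that Bob has at least 14 credits


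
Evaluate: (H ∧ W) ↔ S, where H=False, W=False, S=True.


H = False, W = False, S = True
Expression: (H ∧ W) ↔ S
Step 1: H ∧ W = False AND False = False
Step 2: (False) ↔ S = (False iff True) = False

False


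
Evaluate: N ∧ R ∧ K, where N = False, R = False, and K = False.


N = False, R = False, K = False
Step 1: N ∧ R = False AND False = False
Step 2: (False) ∧ K = (False) AND False = False
AND is true only when ALL operands are true.

False


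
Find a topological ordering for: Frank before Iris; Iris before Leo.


Constraints: Frank before Iris; Iris before Leo
Method: repeatedly schedule the remaining task that has no remaining task required before it.
  Step 1: remaining {Frank, Iris, Leo}; every task except Frank still has a predecessor pending → schedule Frank.
  Step 2: remaining {Iris, Leo}; every task except Iris still has a predecessor pending → schedule Iris.
  Step 3: only Leo remains → schedule Leo.
Resulting order:

Frank → Iris → Leo


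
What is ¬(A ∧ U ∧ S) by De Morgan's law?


De Morgan's law: ¬(P ∧ Q ∧ R) ≡ ¬P ∨ ¬Q ∨ ¬R
¬(A ∧ U ∧ S) = ¬A ∨ ¬U ∨ ¬S

¬A ∨ ¬U ∨ ¬S


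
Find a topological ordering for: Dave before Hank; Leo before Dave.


Constraints: Dave before Hank; Leo before Dave
Method: repeatedly schedule the remaining task that has no remaining task required before it.
  Step 1: remaining {Leo, Dave, Hank}; every task except Leo still has a predecessor pending → schedule Leo.
  Step 2: remaining {Dave, Hank}; every task except Dave still has a predecessor pending → schedule Dave.
  Step 3: only Hank remains → schedule Hank.
Resulting order:

Leo → Dave → Hank


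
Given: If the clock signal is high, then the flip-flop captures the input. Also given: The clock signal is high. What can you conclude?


Modus ponens: P → Q, P ⊢ Q
P: the clock signal is high
Q: the flip-flop captures the input
We have P → Q and P is true.
By modus ponens, Q must be true.

The flip-flop captures the input


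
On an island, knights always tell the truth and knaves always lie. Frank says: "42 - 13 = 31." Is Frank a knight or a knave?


Statement: "42 - 13 = 31."
Actual: 42 - 13 = 29
Claimed: 31
Statement is FALSE → Frank lies → Knave

Knave


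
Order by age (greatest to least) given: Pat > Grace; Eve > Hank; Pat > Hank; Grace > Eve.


Constraints: Pat > Grace; Eve > Hank; Pat > Hank; Grace > Eve
Method: at each step, the next-highest is the one remaining person who never appears on the smaller side of a constraint between remaining people.
  Step 1: remaining {Eve, Hank, Grace, Pat}; on the smaller side: {Eve, Hank, Grace} → Pat is next (Pat > Grace; Pat > Hank).
  Step 2: remaining {Eve, Hank, Grace}; on the smaller side: {Eve, Hank} → Grace is next (Grace > Eve).
  Step 3: remaining {Eve, Hank}; on the smaller side: {Hank} → Eve is next (Eve > Hank).
  Step 4: only Hank remains → lowest.
Final ranking (highest to lowest):

Pat > Grace > Eve > Hank


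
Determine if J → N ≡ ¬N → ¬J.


Expression 1: J → N
Expression 2: ¬N → ¬J
Truth table (J N | Expr1 Expr2):
  T T |   T     T
  T F |   F     F
  F T |   T     T
  F F |   T     T
All 4 rows agree, so the expressions are logically equivalent.

Yes


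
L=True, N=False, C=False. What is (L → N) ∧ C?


L = True, N = False, C = False
Expression: (L → N) ∧ C
Step 1: L → N = True → False (false only if L=True, N=False) = False
Step 2: (False) ∧ C = False AND False = False

False


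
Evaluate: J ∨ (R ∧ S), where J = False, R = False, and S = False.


J = False, R = False, S = False
Step 1: R ∧ S = False AND False = False
Step 2: J ∨ False = False OR False = False
AND evaluated first (higher precedence); then OR applied.

False


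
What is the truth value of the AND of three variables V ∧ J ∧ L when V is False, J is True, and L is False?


V = False, J = True, L = False
Step 1: V ∧ J = False AND True = False
Step 2: (False) ∧ L = (False) AND False = False
AND is true only when ALL operands are true.

False


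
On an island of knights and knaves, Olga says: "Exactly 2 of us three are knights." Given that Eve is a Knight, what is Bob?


Olga claims exactly 2 knights among Olga, Eve, Bob.
Given: Eve is a Knight.

Case 1: Olga is a Knight (tells truth)
  Then exactly 2 of the three are knights.
  Counting Olga, Eve: 2 knight(s) so far. Need 0 more → Bob = Knave.
Case 2: Olga is a Knave (lies)
  Then the count is NOT 2.
  If Bob = Knight, count = 2 = 2 → claim would be true, contradicts lie.
  If Bob = Knave, count = 1 ≠ 2 → lie confirmed ✓

Bob is a Knave.

Knave


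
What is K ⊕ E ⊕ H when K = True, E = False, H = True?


K = True, E = False, H = True
Step 1: K ⊕ E = True XOR False = True
Step 2: True ⊕ H = True XOR True = False
XOR is true when an odd number of operands are true.

False


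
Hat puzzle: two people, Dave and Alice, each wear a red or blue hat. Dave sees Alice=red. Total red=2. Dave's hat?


Total red = 2, Alice = red
Red accounted for: 1
Remaining for Dave: 1
Dave's hat is red.

red


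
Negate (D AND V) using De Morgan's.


De Morgan's law: ¬(P ∧ Q) ≡ ¬P ∨ ¬Q
¬(D ∧ V) = ¬D ∨ ¬V

¬D ∨ ¬V


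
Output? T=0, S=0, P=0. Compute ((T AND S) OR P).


T AND S = 0&0 = 0
0 OR 0 = 0

0


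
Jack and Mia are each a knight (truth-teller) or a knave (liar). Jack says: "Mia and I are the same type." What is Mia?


Jack says: "Mia and I are the same type."
Case 1: Jack is a Knight (truth-teller)
  Statement is true → they ARE the same → Mia is also a Knight
Case 2: Jack is a Knave (liar)
  Statement is false → they are NOT the same → Mia is a Knight
In both cases, Mia is a Knight.

Knight


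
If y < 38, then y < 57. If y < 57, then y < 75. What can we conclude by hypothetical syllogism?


Hypothetical syllogism: P → Q, Q → R ⊢ P → R
Premise 1: y < 38 → y < 57
Premise 2: y < 57 → y < 75
Chain the implications: the middle term (y < 57) links the two.
Conclusion: If y < 38, then y < 75.

If y < 38, then y < 75.


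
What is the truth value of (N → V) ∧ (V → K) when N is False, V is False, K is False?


N = False, V = False, K = False
Step 1: N → V is false only when N=True and V=False. Result: True
Step 2: V → K is false only when V=True and K=False. Result: True
Step 3: True ∧ True = True

True


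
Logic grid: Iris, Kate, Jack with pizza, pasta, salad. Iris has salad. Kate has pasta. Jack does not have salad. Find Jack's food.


From clues:
  Kate → pasta
  Iris → salad
By elimination, Jack gets the remaining.

pizza


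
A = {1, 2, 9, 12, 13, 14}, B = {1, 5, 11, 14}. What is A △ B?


A = {1, 2, 9, 12, 13, 14}
B = {1, 5, 11, 14}
Operation: symmetric difference
In A only: [2, 9, 12, 13], in B only: [5, 11]

{2, 5, 9, 11, 12, 13}


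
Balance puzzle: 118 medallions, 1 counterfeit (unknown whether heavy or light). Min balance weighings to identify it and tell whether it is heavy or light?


Let n = 118. 236 possibilities (n medallions × lighter/heavier); each weighing has 3 outcomes.
Bound for k weighings: say the first weighing puts j medallions on each pan. If it tips, the 2j weighed medallions remain suspects (each with a known direction) and k-1 weighings give 3^(k-1) outcomes; 3^(k-1) is odd, so 2j ≤ 3^(k-1) - 1. If it balances, the n - 2j unweighed medallions remain with direction unknown: 2(n - 2j) ≤ 3^(k-1) - 1 by the same parity argument. Adding, n ≤ (3^(k-1) - 1) + (3^(k-1) - 1)/2 = (3^k - 3)/2, and the classical three-group strategy achieves this (3 medallions in 2 weighings, 12 in 3, 39 in 4, 120 in 5).
So we need the smallest k with (3^k - 3)/2 ≥ 118.
k = 4: (3^4 - 3)/2 = 39 < 118 ✗
k = 5: (3^5 - 3)/2 = 120 ≥ 118 ✓

5


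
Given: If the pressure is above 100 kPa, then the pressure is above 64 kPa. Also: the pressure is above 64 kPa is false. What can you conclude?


Modus tollens: P → Q, ¬Q ⊢ ¬P
P: the pressure is above 100 kPa
Q: the pressure is above 64 kPa
We have P → Q and Q is false.
By modus tollens, P must be false.

It is not the case that the pressure is above 100 kPa


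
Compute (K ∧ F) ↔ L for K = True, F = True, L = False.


K = True, F = True, L = False
Step 1: K ∧ F = True AND True = True
Step 2: (True) ↔ L: true when both sides have same truth value.
Result: True ↔ False = False

False


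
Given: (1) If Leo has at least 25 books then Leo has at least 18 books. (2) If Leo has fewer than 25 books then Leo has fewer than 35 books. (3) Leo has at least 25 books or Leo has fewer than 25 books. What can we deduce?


Constructive dilemma: (P → Q) ∧ (R → S), P ∨ R ⊢ Q ∨ S
Premise 1: Leo has at least 25 books → Leo has at least 18 books
Premise 2: Leo has fewer than 25 books → Leo has fewer than 35 books
Premise 3: Leo has at least 25 books ∨ Leo has fewer than 25 books
Case 1: Assuming Leo has at least 25 books, then by Premise 1, Leo has at least 18 books.
Case 2: Assuming Leo has fewer than 25 books, then by Premise 2, Leo has fewer than 35 books.
Since one of Leo has at least 25 books or Leo has fewer than 25 books must hold, we get Leo has at least 18 books or Leo has fewer than 35 books.

Leo has at least 18 books or Leo has fewer than 35 books.


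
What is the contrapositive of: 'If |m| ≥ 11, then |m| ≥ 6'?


Original: If |m| ≥ 11, then |m| ≥ 6
Contrapositive: If ¬Q, then ¬P
Negate Q: not (|m| ≥ 6)
Negate P: not (|m| ≥ 11)

If not (|m| ≥ 6), then not (|m| ≥ 11).


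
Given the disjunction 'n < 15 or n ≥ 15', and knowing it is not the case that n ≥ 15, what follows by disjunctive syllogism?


Disjunctive syllogism: P ∨ Q, ¬P ⊢ Q
Disjunction: n < 15 ∨ n ≥ 15
We know it is not the case that n ≥ 15.
By disjunctive syllogism, the other disjunct must be true.

n < 15


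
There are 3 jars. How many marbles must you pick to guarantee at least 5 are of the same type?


Pigeonhole: to guarantee k in one of n categories, need (k-1)×n + 1.
k = 5, n = 3
Minimum = (5-1) × 3 + 1 = 4 × 3 + 1

13


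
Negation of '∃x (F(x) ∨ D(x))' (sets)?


Original: ∃x (F(x) ∨ D(x))
Rule: ¬∀→∃, ¬∃→∀, negate predicate.
Negation: ∀x (¬F(x) ∧ ¬D(x))

∀x (¬F(x) ∧ ¬D(x))


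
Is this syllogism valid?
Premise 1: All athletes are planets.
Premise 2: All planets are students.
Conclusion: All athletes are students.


Premise 1: All athletes are planets.
Premise 2: All planets are students.
Conclusion: All athletes are students.
Barbara syllogism (AAA-1): All A are B, All B are C → All A are C.
Middle term (planets) distributed in premise 2.

Valid


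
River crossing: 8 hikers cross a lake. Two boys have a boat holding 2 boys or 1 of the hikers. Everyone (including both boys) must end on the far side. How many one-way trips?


Per crossing of one of the hikers: boys→, one←, one of the hikers→, one← = 4 trips
8 × 4 = 32, + 1 final boys→ = 33
Minimum trips = 33

33


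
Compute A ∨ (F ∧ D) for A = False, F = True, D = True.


A = False, F = True, D = True
Step 1: F ∧ D = True AND True = True
Step 2: A ∨ True = False OR True = True
AND evaluated first (higher precedence); then OR applied.

True


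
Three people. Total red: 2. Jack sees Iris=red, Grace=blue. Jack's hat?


Total red = 2, seen red = 1
Own red = 2 - 1 = 1
Jack's hat is red.

red


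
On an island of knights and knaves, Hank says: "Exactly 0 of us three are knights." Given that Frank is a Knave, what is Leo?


Hank claims exactly 0 knights among Hank, Frank, Leo.
Given: Frank is a Knave.

Case 1: Hank is a Knight (tells truth)
  Then exactly 0 of the three are knights.
  Counting Hank, Frank: 1 knight(s) so far. Need -1 more → impossible.
Case 2: Hank is a Knave (lies)
  Then the count is NOT 0.
  If Leo = Knave, count = 0 = 0 → claim would be true, contradicts lie.
  If Leo = Knight, count = 1 ≠ 0 → lie confirmed ✓

Leo is a Knight.

Knight


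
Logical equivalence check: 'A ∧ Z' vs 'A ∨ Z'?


Expression 1: A ∧ Z
Expression 2: A ∨ Z
Truth table (A Z | Expr1 Expr2):
  T T |   T     T
  T F |   F     T   ← differ
  F T |   F     T   ← differ
  F F |   F     F
Counterexample: A=T, Z=F gives Expr1 = F but Expr2 = T, so the expressions are NOT logically equivalent.

No


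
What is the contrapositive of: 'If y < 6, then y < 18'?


Original: If y < 6, then y < 18
Contrapositive: If ¬Q, then ¬P
Negate Q: not (y < 18)
Negate P: not (y < 6)

If not (y < 18), then not (y < 6).


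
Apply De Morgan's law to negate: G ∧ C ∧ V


De Morgan's law: ¬(P ∧ Q ∧ R) ≡ ¬P ∨ ¬Q ∨ ¬R
¬(G ∧ C ∧ V) = ¬G ∨ ¬C ∨ ¬V

¬G ∨ ¬C ∨ ¬V


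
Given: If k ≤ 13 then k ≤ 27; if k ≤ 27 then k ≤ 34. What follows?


Hypothetical syllogism: P → Q, Q → R ⊢ P → R
Premise 1: k ≤ 13 → k ≤ 27
Premise 2: k ≤ 27 → k ≤ 34
Chain the implications: the middle term (k ≤ 27) links the two.
Conclusion: If k ≤ 13, then k ≤ 34.

If k ≤ 13, then k ≤ 34.


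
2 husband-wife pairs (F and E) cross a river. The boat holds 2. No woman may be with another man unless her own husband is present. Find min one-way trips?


Label couples F and E.
1. WF+WE → (far: WF,WE; near: HF,HE)
2. WF ←   (far: WE; near: HF,HE,WF)
3. HF+HE → (far: HF,HE,WE; near: WF)
4. HF ←   (far: HE,WE; near: HF,WF)  — HF returns, since WF is alone on near bank
5. HF+WF → (far: all four; near: empty)
Every state respects the constraint.
Minimum trips = 5

5


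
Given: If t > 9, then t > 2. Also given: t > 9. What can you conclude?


Modus ponens: P → Q, P ⊢ Q
P: t > 9
Q: t > 2
We have P → Q and P is true.
By modus ponens, Q must be true.

t > 2


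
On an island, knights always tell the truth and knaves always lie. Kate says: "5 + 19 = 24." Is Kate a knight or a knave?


Statement: "5 + 19 = 24."
Actual: 5 + 19 = 24
Claimed: 24
Statement is TRUE → Kate tells the truth → Knight

Knight


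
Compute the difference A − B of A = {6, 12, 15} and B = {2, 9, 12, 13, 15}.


A = {6, 12, 15}
B = {2, 9, 12, 13, 15}
Operation: difference A − B
In A but not B: 6

{6}


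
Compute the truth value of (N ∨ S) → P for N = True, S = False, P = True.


N = True, S = False, P = True
Step 1: N ∨ S = True OR False = True
Step 2: (True) → P: false only when antecedent=True and P=False.
Result: True

True


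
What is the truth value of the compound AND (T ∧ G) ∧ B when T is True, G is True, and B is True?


T = True, G = True, B = True
Step 1: T ∧ G = True AND True = True
Step 2: True ∧ B = True AND True = True
AND is true only when ALL operands are true.

True


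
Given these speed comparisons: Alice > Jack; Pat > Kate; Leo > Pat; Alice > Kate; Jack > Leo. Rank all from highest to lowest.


Constraints: Alice > Jack; Pat > Kate; Leo > Pat; Alice > Kate; Jack > Leo
Method: at each step, the next-highest is the one remaining person who never appears on the smaller side of a constraint between remaining people.
  Step 1: remaining {Alice, Pat, Jack, Kate, Leo}; on the smaller side: {Pat, Jack, Kate, Leo} → Alice is next (Alice > Jack; Alice > Kate).
  Step 2: remaining {Pat, Jack, Kate, Leo}; on the smaller side: {Pat, Kate, Leo} → Jack is next (Jack > Leo).
  Step 3: remaining {Pat, Kate, Leo}; on the smaller side: {Pat, Kate} → Leo is next (Leo > Pat).
  Step 4: remaining {Pat, Kate}; on the smaller side: {Kate} → Pat is next (Pat > Kate).
  Step 5: only Kate remains → lowest.
Final ranking (highest to lowest):

Alice > Jack > Leo > Pat > Kate


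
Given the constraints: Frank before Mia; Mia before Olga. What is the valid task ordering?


Constraints: Frank before Mia; Mia before Olga
Method: repeatedly schedule the remaining task that has no remaining task required before it.
  Step 1: remaining {Olga, Mia, Frank}; every task except Frank still has a predecessor pending → schedule Frank.
  Step 2: remaining {Olga, Mia}; every task except Mia still has a predecessor pending → schedule Mia.
  Step 3: only Olga remains → schedule Olga.
Resulting order:

Frank → Mia → Olga


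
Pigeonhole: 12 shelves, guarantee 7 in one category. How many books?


Pigeonhole: to guarantee k in one of n categories, need (k-1)×n + 1.
k = 7, n = 12
Minimum = (7-1) × 12 + 1 = 6 × 12 + 1

73


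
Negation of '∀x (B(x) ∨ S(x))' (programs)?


Original: ∀x (B(x) ∨ S(x))
Rule: ¬∀→∃, ¬∃→∀, negate predicate.
Negation: ∃x (¬B(x) ∧ ¬S(x))

∃x (¬B(x) ∧ ¬S(x))


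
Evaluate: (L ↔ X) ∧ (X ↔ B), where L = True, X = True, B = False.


L = True, X = True, B = False
Step 1: L ↔ X is true when L and X have the same value. Result: True
Step 2: X ↔ B is true when X and B have the same value. Result: False
Step 3: True ∧ False = False

False


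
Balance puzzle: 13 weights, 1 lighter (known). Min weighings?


Each weighing has 3 outcomes (left heavy / balance / right heavy), so k weighings distinguish at most 3^k cases; splitting into three near-equal groups achieves this.
Need 3^k ≥ 13: 3^2 = 9 < 13 ≤ 3^3 = 27
k = ⌈log₃(13)⌉ = 3

3


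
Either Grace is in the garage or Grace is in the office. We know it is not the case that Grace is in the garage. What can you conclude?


Disjunctive syllogism: P ∨ Q, ¬P ⊢ Q
Disjunction: Grace is in the garage ∨ Grace is in the office
We know it is not the case that Grace is in the garage.
By disjunctive syllogism, the other disjunct must be true.

Grace is in the office


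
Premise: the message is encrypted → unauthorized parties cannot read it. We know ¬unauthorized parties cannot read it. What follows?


Modus tollens: P → Q, ¬Q ⊢ ¬P
P: the message is encrypted
Q: unauthorized parties cannot read it
We have P → Q and Q is false.
By modus tollens, P must be false.

It is not the case that the message is encrypted


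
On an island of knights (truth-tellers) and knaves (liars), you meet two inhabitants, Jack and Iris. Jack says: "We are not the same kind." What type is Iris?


Jack says: "We are not the same kind."
Case 1: Jack is a Knight (truth-teller)
  Statement is true → they ARE different → Iris is a Knave
Case 2: Jack is a Knave (liar)
  Statement is false → they are NOT different → Iris is a Knave
In both cases, Iris is a Knave.

Knave


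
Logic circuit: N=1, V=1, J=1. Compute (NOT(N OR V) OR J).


N OR V = 1
NOT(1) = 0
0 OR 1 = 1

1


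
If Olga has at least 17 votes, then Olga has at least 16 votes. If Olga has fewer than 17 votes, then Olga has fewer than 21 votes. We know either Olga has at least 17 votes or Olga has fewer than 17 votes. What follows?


Constructive dilemma: (P → Q) ∧ (R → S), P ∨ R ⊢ Q ∨ S
Premise 1: Olga has at least 17 votes → Olga has at least 16 votes
Premise 2: Olga has fewer than 17 votes → Olga has fewer than 21 votes
Premise 3: Olga has at least 17 votes ∨ Olga has fewer than 17 votes
Case 1: Assuming Olga has at least 17 votes, then by Premise 1, Olga has at least 16 votes.
Case 2: Assuming Olga has fewer than 17 votes, then by Premise 2, Olga has fewer than 21 votes.
Since one of Olga has at least 17 votes or Olga has fewer than 17 votes must hold, we get Olga has at least 16 votes or Olga has fewer than 21 votes.

Olga has at least 16 votes or Olga has fewer than 21 votes.


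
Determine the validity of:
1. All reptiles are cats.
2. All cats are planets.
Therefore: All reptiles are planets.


Premise 1: All reptiles are cats.
Premise 2: All cats are planets.
Conclusion: All reptiles are planets.
Barbara syllogism (AAA-1): All A are B, All B are C → All A are C.
Middle term (cats) distributed in premise 2.

Valid


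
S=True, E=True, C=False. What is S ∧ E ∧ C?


S = True, E = True, C = False
Expression: S ∧ E ∧ C
Step 1: S ∧ E = True AND True = True
Step 2: (True) ∧ C = True AND False = False

False


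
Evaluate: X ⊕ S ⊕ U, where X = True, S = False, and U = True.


X = True, S = False, U = True
Step 1: X ⊕ S = True XOR False = True
Step 2: True ⊕ U = True XOR True = False
XOR is true when an odd number of operands are true.

False


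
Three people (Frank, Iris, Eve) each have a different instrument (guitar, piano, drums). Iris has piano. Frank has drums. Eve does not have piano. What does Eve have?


From clues:
  Frank → drums
  Iris → piano
By elimination, Eve gets the remaining.

guitar


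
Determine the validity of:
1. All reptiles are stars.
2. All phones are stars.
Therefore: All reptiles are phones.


Premise 1: All reptiles are stars.
Premise 2: All phones are stars.
Conclusion: All reptiles are phones.
Fallacy: undistributed middle. stars is predicate in both.
Counterexample: reptiles and phones could be disjoint subsets of stars.

Invalid


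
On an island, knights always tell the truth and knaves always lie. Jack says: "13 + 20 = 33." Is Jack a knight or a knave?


Statement: "13 + 20 = 33."
Actual: 13 + 20 = 33
Claimed: 33
Statement is TRUE → Jack tells the truth → Knight

Knight


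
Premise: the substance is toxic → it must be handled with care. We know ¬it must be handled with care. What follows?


Modus tollens: P → Q, ¬Q ⊢ ¬P
P: the substance is toxic
Q: it must be handled with care
We have P → Q and Q is false.
By modus tollens, P must be false.

It is not the case that the substance is toxic


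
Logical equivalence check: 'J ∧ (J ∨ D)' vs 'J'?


Expression 1: J ∧ (J ∨ D)
Expression 2: J
Truth table (J D | Expr1 Expr2):
  T T |   T     T
  T F |   T     T
  F T |   F     F
  F F |   F     F
All 4 rows agree, so the expressions are logically equivalent.

Yes


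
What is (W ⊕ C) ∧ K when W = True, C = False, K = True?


W = True, C = False, K = True
Step 1: W ⊕ C = True XOR False = True
Step 2: True ∧ K = True AND True = True
XOR true when exactly one of W,C is true; then AND with K.

True


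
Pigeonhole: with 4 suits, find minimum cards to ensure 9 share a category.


Pigeonhole: to guarantee k in one of n categories, need (k-1)×n + 1.
k = 9, n = 4
Minimum = (9-1) × 4 + 1 = 8 × 4 + 1

33


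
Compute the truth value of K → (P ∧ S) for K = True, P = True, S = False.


K = True, P = True, S = False
Step 1: P ∧ S = True AND False = False
Step 2: K → (False): false only when K=True and consequent=False.
Result: False

False


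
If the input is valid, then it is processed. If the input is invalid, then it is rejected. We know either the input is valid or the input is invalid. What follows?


Constructive dilemma: (P → Q) ∧ (R → S), P ∨ R ⊢ Q ∨ S
Premise 1: the input is valid → it is processed
Premise 2: the input is invalid → it is rejected
Premise 3: the input is valid ∨ the input is invalid
Case 1: Assuming the input is valid, then by Premise 1, it is processed.
Case 2: Assuming the input is invalid, then by Premise 2, it is rejected.
Since one of the input is valid or the input is invalid must hold, we get it is processed or it is rejected.

It is processed or it is rejected.


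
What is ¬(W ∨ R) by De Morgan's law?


De Morgan's law: ¬(P ∨ Q) ≡ ¬P ∧ ¬Q
¬(W ∨ R) = ¬W ∧ ¬R

¬W ∧ ¬R


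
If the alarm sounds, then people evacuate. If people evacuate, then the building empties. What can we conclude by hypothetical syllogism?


Hypothetical syllogism: P → Q, Q → R ⊢ P → R
Premise 1: the alarm sounds → people evacuate
Premise 2: people evacuate → the building empties
Chain the implications: the middle term (people evacuate) links the two.
Conclusion: If the alarm sounds, then the building empties.

If the alarm sounds, then the building empties.


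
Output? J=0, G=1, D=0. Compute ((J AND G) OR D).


J AND G = 0&1 = 0
0 OR 0 = 0

0


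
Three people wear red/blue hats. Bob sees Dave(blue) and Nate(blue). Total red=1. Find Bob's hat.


Total red = 1, seen red = 0
Own red = 1 - 0 = 1
Bob's hat is red.

red


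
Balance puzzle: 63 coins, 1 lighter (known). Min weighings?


Each weighing has 3 outcomes (left heavy / balance / right heavy), so k weighings distinguish at most 3^k cases; splitting into three near-equal groups achieves this.
Need 3^k ≥ 63: 3^3 = 27 < 63 ≤ 3^4 = 81
k = ⌈log₃(63)⌉ = 4

4


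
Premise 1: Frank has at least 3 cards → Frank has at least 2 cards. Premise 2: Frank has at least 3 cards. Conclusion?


Modus ponens: P → Q, P ⊢ Q
P: Frank has at least 3 cards
Q: Frank has at least 2 cards
We have P → Q and P is true.
By modus ponens, Q must be true.

Frank has at least 2 cards


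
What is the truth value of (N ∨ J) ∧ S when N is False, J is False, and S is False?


N = False, J = False, S = False
Step 1: N ∨ J = False OR False = False
Step 2: False ∧ S = False AND False = False
OR is true when at least one operand is true; AND requires both.

False


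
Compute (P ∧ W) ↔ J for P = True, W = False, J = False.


P = True, W = False, J = False
Step 1: P ∧ W = True AND False = False
Step 2: (False) ↔ J: true when both sides have same truth value.
Result: False ↔ False = True

True


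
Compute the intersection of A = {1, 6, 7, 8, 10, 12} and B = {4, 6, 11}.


A = {1, 6, 7, 8, 10, 12}
B = {4, 6, 11}
Operation: intersection
Elements in both: 6

{6}


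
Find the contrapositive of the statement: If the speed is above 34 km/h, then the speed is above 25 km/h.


Original: If the speed is above 34 km/h, then the speed is above 25 km/h
Contrapositive: If ¬Q, then ¬P
Negate Q: not (the speed is above 25 km/h)
Negate P: not (the speed is above 34 km/h)

If not (the speed is above 25 km/h), then not (the speed is above 34 km/h).


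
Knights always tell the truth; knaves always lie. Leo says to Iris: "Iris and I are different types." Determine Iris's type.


Leo says: "Iris and I are different types."
Case 1: Leo is a Knight (truth-teller)
  Statement is true → they ARE different → Iris is a Knave
Case 2: Leo is a Knave (liar)
  Statement is false → they are NOT different → Iris is a Knave
In both cases, Iris is a Knave.

Knave


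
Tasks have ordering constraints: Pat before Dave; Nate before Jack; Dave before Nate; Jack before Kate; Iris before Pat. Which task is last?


Constraints: Pat before Dave; Nate before Jack; Dave before Nate; Jack before Kate; Iris before Pat
The last task can have nothing scheduled after it, so it must never appear on the left of a 'before'.
Tasks appearing before some other task: Pat, Nate, Dave, Jack, Iris.
The only task not in that list is Kate → it is last.

Kate


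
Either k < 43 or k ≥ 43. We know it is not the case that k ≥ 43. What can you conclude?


Disjunctive syllogism: P ∨ Q, ¬P ⊢ Q
Disjunction: k < 43 ∨ k ≥ 43
We know it is not the case that k ≥ 43.
By disjunctive syllogism, the other disjunct must be true.

k < 43


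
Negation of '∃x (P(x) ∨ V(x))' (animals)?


Original: ∃x (P(x) ∨ V(x))
Rule: ¬∀→∃, ¬∃→∀, negate predicate.
Negation: ∀x (¬P(x) ∧ ¬V(x))

∀x (¬P(x) ∧ ¬V(x))


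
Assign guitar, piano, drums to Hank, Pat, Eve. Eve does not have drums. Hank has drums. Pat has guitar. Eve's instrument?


From clues:
  Pat → guitar
  Hank → drums
By elimination, Eve gets the remaining.

piano


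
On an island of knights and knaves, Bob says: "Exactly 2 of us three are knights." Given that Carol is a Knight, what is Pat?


Bob claims exactly 2 knights among Bob, Carol, Pat.
Given: Carol is a Knight.

Case 1: Bob is a Knight (tells truth)
  Then exactly 2 of the three are knights.
  Counting Bob, Carol: 2 knight(s) so far. Need 0 more → Pat = Knave.
Case 2: Bob is a Knave (lies)
  Then the count is NOT 2.
  If Pat = Knight, count = 2 = 2 → claim would be true, contradicts lie.
  If Pat = Knave, count = 1 ≠ 2 → lie confirmed ✓

Pat is a Knave.

Knave


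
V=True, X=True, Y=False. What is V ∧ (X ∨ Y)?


V = True, X = True, Y = False
Expression: V ∧ (X ∨ Y)
Step 1: X ∨ Y = True OR False = True
Step 2: V ∧ (True) = True AND True = True

True


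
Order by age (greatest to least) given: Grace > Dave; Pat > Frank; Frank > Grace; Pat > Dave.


Constraints: Grace > Dave; Pat > Frank; Frank > Grace; Pat > Dave
Method: at each step, the next-highest is the one remaining person who never appears on the smaller side of a constraint between remaining people.
  Step 1: remaining {Pat, Grace, Dave, Frank}; on the smaller side: {Grace, Dave, Frank} → Pat is next (Pat > Frank; Pat > Dave).
  Step 2: remaining {Grace, Dave, Frank}; on the smaller side: {Grace, Dave} → Frank is next (Frank > Grace).
  Step 3: remaining {Grace, Dave}; on the smaller side: {Dave} → Grace is next (Grace > Dave).
  Step 4: only Dave remains → lowest.
Final ranking (highest to lowest):

Pat > Frank > Grace > Dave


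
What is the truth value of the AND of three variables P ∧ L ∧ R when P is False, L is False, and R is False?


P = False, L = False, R = False
Step 1: P ∧ L = False AND False = False
Step 2: (False) ∧ R = (False) AND False = False
AND is true only when ALL operands are true.

False


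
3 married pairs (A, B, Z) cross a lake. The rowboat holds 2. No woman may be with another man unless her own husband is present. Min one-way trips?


Label couples A, B, Z (H = husband, W = wife).
Counting alone: 6 people, the rowboat carries 2 and someone must bring it back, so each round trip nets at most +1 on the far side until the last crossing → at least 9 trips. The jealousy constraint makes 9 impossible; the shortest valid schedule has 11:
1. WA+WB →  (far: WA,WB; near: HA,HB,HZ,WZ)
2. WA ←       (far: WB; near: HA,HB,HZ,WA,WZ)
3. WA+WZ →  (far: WA,WB,WZ; near: HA,HB,HZ)
4. WA ←       (far: WB,WZ; near: HA,HB,HZ,WA)
5. HB+HZ →  (far: HB,WB,HZ,WZ; near: HA,WA)
6. HB+WB ←  (far: HZ,WZ; near: HA,WA,HB,WB)
7. HA+HB →  (far: HA,HB,HZ,WZ; near: WA,WB)
8. WZ ←       (far: HA,HB,HZ; near: WA,WB,WZ)
9. WA+WB →  (far: HA,WA,HB,WB,HZ; near: WZ)
10. HZ ←      (far: HA,WA,HB,WB; near: HZ,WZ)
11. HZ+WZ → (far: all six; near: empty)
In every state each wife is either with her husband or with no other man.
Minimum trips = 11

11


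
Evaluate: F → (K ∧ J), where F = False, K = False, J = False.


F = False, K = False, J = False
Step 1: K ∧ J = False AND False = False
Step 2: F → (False): false only when F=True and consequent=False.
Result: True

True


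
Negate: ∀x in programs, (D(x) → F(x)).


Original: ∀x (D(x) → F(x))
Rule: ¬∀→∃, ¬∃→∀, negate predicate.
Negation: ∃x (D(x) ∧ ¬F(x))

∃x (D(x) ∧ ¬F(x))


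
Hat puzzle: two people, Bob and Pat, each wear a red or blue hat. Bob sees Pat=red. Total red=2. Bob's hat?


Total red = 2, Pat = red
Red accounted for: 1
Remaining for Bob: 1
Bob's hat is red.

red


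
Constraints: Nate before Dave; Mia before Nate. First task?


Constraints: Nate before Dave; Mia before Nate
The first task can have nothing scheduled before it, so it must never appear on the right of a 'before'.
Tasks appearing after some 'before': Dave, Nate.
The only task not in that list is Mia → it is first.

Mia


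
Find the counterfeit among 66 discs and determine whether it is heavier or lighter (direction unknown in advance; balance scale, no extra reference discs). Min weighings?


Let n = 66. 132 possibilities (n discs × lighter/heavier); each weighing has 3 outcomes.
Bound for k weighings: say the first weighing puts j discs on each pan. If it tips, the 2j weighed discs remain suspects (each with a known direction) and k-1 weighings give 3^(k-1) outcomes; 3^(k-1) is odd, so 2j ≤ 3^(k-1) - 1. If it balances, the n - 2j unweighed discs remain with direction unknown: 2(n - 2j) ≤ 3^(k-1) - 1 by the same parity argument. Adding, n ≤ (3^(k-1) - 1) + (3^(k-1) - 1)/2 = (3^k - 3)/2, and the classical three-group strategy achieves this (3 discs in 2 weighings, 12 in 3, 39 in 4, 120 in 5).
So we need the smallest k with (3^k - 3)/2 ≥ 66.
k = 4: (3^4 - 3)/2 = 39 < 66 ✗
k = 5: (3^5 - 3)/2 = 120 ≥ 66 ✓

5


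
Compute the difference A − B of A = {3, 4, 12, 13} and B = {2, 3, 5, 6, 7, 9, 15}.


A = {3, 4, 12, 13}
B = {2, 3, 5, 6, 7, 9, 15}
Operation: difference A − B
In A but not B: 4, 12, 13

{4, 12, 13}


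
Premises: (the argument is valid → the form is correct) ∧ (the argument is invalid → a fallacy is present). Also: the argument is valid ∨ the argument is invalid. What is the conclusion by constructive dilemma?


Constructive dilemma: (P → Q) ∧ (R → S), P ∨ R ⊢ Q ∨ S
Premise 1: the argument is valid → the form is correct
Premise 2: the argument is invalid → a fallacy is present
Premise 3: the argument is valid ∨ the argument is invalid
Case 1: Assuming the argument is valid, then by Premise 1, the form is correct.
Case 2: Assuming the argument is invalid, then by Premise 2, a fallacy is present.
Since one of the argument is valid or the argument is invalid must hold, we get the form is correct or a fallacy is present.

The form is correct or a fallacy is present.


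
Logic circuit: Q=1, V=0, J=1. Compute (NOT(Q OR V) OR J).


Q OR V = 1
NOT(1) = 0
0 OR 1 = 1

1


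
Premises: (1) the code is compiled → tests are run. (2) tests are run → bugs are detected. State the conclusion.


Hypothetical syllogism: P → Q, Q → R ⊢ P → R
Premise 1: the code is compiled → tests are run
Premise 2: tests are run → bugs are detected
Chain the implications: the middle term (tests are run) links the two.
Conclusion: If the code is compiled, then bugs are detected.

If the code is compiled, then bugs are detected.


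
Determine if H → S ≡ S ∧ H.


Expression 1: H → S
Expression 2: S ∧ H
Truth table (H S | Expr1 Expr2):
  T T |   T     T
  T F |   F     F
  F T |   T     F   ← differ
  F F |   T     F   ← differ
Counterexample: H=F, S=T gives Expr1 = T but Expr2 = F, so the expressions are NOT logically equivalent.

No


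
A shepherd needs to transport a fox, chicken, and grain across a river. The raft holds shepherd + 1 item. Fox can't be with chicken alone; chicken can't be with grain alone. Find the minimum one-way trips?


1. shepherd+chicken → 2. shepherd ← 3. shepherd+fox → 4. shepherd+chicken ← 5. shepherd+grain → 6. shepherd ← 7. shepherd+chicken →
Minimum trips = 7

7


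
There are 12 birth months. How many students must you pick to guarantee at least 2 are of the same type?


Pigeonhole: to guarantee k in one of n categories, need (k-1)×n + 1.
k = 2, n = 12
Minimum = (2-1) × 12 + 1 = 1 × 12 + 1

13


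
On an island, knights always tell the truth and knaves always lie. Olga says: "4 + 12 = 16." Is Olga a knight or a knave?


Statement: "4 + 12 = 16."
Actual: 4 + 12 = 16
Claimed: 16
Statement is TRUE → Olga tells the truth → Knight

Knight


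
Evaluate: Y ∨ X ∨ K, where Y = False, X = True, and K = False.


Y = False, X = True, K = False
Step 1: Y ∨ X = False OR True = True
Step 2: True ∨ K = True OR False = True
OR is true when at least one operand is true.

True


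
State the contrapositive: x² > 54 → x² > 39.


Original: If x² > 54, then x² > 39
Contrapositive: If ¬Q, then ¬P
Negate Q: not (x² > 39)
Negate P: not (x² > 54)

If not (x² > 39), then not (x² > 54).


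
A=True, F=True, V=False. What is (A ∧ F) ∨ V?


A = True, F = True, V = False
Expression: (A ∧ F) ∨ V
Step 1: A ∧ F = True AND True = True
Step 2: (True) ∨ V = True OR False = True

True


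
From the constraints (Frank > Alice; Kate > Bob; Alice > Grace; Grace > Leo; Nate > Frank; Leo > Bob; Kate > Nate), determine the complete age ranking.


Constraints: Frank > Alice; Kate > Bob; Alice > Grace; Grace > Leo; Nate > Frank; Leo > Bob; Kate > Nate
Method: at each step, the next-highest is the one remaining person who never appears on the smaller side of a constraint between remaining people.
  Step 1: remaining {Grace, Frank, Kate, Alice, Leo, Nate, Bob}; on the smaller side: {Grace, Frank, Alice, Leo, Nate, Bob} → Kate is next (Kate > Bob; Kate > Nate).
  Step 2: remaining {Grace, Frank, Alice, Leo, Nate, Bob}; on the smaller side: {Grace, Frank, Alice, Leo, Bob} → Nate is next (Nate > Frank).
  Step 3: remaining {Grace, Frank, Alice, Leo, Bob}; on the smaller side: {Grace, Alice, Leo, Bob} → Frank is next (Frank > Alice).
  Step 4: remaining {Grace, Alice, Leo, Bob}; on the smaller side: {Grace, Leo, Bob} → Alice is next (Alice > Grace).
  Step 5: remaining {Grace, Leo, Bob}; on the smaller side: {Leo, Bob} → Grace is next (Grace > Leo).
  Step 6: remaining {Leo, Bob}; on the smaller side: {Bob} → Leo is next (Leo > Bob).
  Step 7: only Bob remains → lowest.
Final ranking (highest to lowest):

Kate > Nate > Frank > Alice > Grace > Leo > Bob


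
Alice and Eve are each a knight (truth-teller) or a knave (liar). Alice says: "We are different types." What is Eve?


Alice says: "We are different types."
Case 1: Alice is a Knight (truth-teller)
  Statement is true → they ARE different → Eve is a Knave
Case 2: Alice is a Knave (liar)
  Statement is false → they are NOT different → Eve is a Knave
In both cases, Eve is a Knave.

Knave


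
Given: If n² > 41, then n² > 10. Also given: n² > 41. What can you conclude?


Modus ponens: P → Q, P ⊢ Q
P: n² > 41
Q: n² > 10
We have P → Q and P is true.
By modus ponens, Q must be true.

n² > 10


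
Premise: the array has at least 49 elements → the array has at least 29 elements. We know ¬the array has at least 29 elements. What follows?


Modus tollens: P → Q, ¬Q ⊢ ¬P
P: the array has at least 49 elements
Q: the array has at least 29 elements
We have P → Q and Q is false.
By modus tollens, P must be false.

It is not the case that the array has at least 49 elements


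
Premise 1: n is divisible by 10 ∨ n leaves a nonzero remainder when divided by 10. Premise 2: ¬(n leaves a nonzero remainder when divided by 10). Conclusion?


Disjunctive syllogism: P ∨ Q, ¬P ⊢ Q
Disjunction: n is divisible by 10 ∨ n leaves a nonzero remainder when divided by 10
We know it is not the case that n leaves a nonzero remainder when divided by 10.
By disjunctive syllogism, the other disjunct must be true.

n is divisible by 10


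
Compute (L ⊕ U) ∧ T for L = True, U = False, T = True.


L = True, U = False, T = True
Step 1: L ⊕ U = True XOR False = True
Step 2: True ∧ T = True AND True = True
XOR true when exactly one of L,U is true; then AND with T.

True


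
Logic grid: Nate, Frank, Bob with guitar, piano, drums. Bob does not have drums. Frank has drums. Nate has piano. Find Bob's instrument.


From clues:
  Frank → drums
  Nate → piano
By elimination, Bob gets the remaining.

guitar


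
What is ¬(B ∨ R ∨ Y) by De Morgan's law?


De Morgan's law: ¬(P ∨ Q ∨ R) ≡ ¬P ∧ ¬Q ∧ ¬R
¬(B ∨ R ∨ Y) = ¬B ∧ ¬R ∧ ¬Y

¬B ∧ ¬R ∧ ¬Y


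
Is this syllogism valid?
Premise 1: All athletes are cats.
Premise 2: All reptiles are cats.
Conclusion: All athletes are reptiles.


Premise 1: All athletes are cats.
Premise 2: All reptiles are cats.
Conclusion: All athletes are reptiles.
Fallacy: undistributed middle. cats is predicate in both.
Counterexample: athletes and reptiles could be disjoint subsets of cats.

Invalid
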